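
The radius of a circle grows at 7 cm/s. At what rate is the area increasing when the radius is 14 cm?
196π cm²/s

A = πr²
dA/dt = 2πr · dr/dt = 2π(14)(7) = 196π cm²/s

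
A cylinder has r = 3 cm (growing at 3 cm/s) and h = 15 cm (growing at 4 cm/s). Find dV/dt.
306π cm³/s

V = πr²h
dV/dt = 2πrh·dr/dt + πr²·dh/dt
= 2π(3)(15)(3) + π(3)²(4)
= 306π cm³/s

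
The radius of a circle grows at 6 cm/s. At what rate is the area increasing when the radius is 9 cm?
108π cm²/s

A = πr²
dA/dt = 2πr · dr/dt = 2π(9)(6) = 108π cm²/s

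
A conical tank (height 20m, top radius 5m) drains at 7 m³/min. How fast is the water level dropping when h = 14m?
4/(7π) ≈ 0.1819 m/min

r/h = 5/20, so r = (1/4)h
V = (1/3)πr²h = (1/3)π((1/4)h)²h = (1/48)πh³
dV/dh = (1/16)πh²
dh/dt = (dV/dt)/(dV/dh) = -7/((1/16)π·14²) = -4/(7π) m/min
The level is dropping at 4/(7π) ≈ 0.1819 m/min.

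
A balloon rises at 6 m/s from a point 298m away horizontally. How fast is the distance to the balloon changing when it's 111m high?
666√4045/20225 ≈ 2.094 m/s

z² = 298² + y²
z = √(298² + 111²) = 5√4045
dz/dt = y/z · dy/dt = 111/(5√4045) · 6 = 666√4045/20225 ≈ 2.094 m/s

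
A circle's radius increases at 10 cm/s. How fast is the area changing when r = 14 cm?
280π cm²/s

A = πr²
dA/dt = 2πr · dr/dt = 2π(14)(10) = 280π cm²/s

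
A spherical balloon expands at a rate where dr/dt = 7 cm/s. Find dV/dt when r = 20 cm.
11200π cm³/s

V = (4/3)πr³
dV/dt = dV/dr · dr/dt = 4πr² · 7
At r = 20: dV/dt = 11200π cm³/s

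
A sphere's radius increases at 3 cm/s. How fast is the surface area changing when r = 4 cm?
96π cm²/s

S = 4πr²
dS/dt = dS/dr · dr/dt = 8πr · 3
At r = 4: dS/dt = 96π cm²/s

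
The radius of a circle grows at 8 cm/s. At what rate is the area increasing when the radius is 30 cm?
480π cm²/s

A = πr²
dA/dt = 2πr · dr/dt = 2π(30)(8) = 480π cm²/s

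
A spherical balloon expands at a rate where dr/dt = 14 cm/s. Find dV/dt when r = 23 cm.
29624π cm³/s

V = (4/3)πr³
dV/dt = dV/dr · dr/dt = 4πr² · 14
At r = 23: dV/dt = 29624π cm³/s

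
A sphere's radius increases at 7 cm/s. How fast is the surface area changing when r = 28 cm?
1568π cm²/s

S = 4πr²
dS/dt = dS/dr · dr/dt = 8πr · 7
At r = 28: dS/dt = 1568π cm²/s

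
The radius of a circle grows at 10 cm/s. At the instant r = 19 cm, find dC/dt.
20π cm/s

C = 2πr
dC/dt = 2π · dr/dt = 2π · 10 = 20π cm/s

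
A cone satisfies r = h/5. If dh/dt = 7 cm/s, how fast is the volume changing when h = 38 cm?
10108π/25 cm³/s

V = (1/3)π(h/5)²h = πh³/75
dV/dt = πh²/25 · 7
At h = 38: dV/dt = 10108π/25 cm³/s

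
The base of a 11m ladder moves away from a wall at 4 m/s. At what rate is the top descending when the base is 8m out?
32√57/57 ≈ 4.239 m/s

x² + y² = 11²
2x·dx/dt + 2y·dy/dt = 0
dy/dt = -x/y · dx/dt = -8/√57 · 4 = -32√57/57 m/s
The top is descending at 32√57/57 ≈ 4.239 m/s.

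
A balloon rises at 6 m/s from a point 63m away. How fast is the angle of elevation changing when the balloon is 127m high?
0.018808 rad/s

tan(θ) = y/63
sec²(θ) · dθ/dt = (1/63) · dy/dt
dθ/dt = cos²(θ)/63 · 6 = 63/(63² + 127²) · 6
dθ/dt = 0.018808 rad/s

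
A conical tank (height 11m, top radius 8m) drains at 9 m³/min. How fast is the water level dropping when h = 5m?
1089/(1600π) ≈ 0.2166 m/min

r/h = 8/11, so r = (8/11)h
V = (1/3)πr²h = (1/3)π((8/11)h)²h = (64/363)πh³
dV/dh = (64/121)πh²
dh/dt = (dV/dt)/(dV/dh) = -9/((64/121)π·5²) = -1089/(1600π) m/min
The level is dropping at 1089/(1600π) ≈ 0.2166 m/min.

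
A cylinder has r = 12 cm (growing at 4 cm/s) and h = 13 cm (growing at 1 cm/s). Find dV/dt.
1392π cm³/s

V = πr²h
dV/dt = 2πrh·dr/dt + πr²·dh/dt
= 2π(12)(13)(4) + π(12)²(1)
= 1392π cm³/s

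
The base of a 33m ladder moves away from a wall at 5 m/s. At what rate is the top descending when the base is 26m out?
130√413/413 ≈ 6.397 m/s

x² + y² = 33²
2x·dx/dt + 2y·dy/dt = 0
dy/dt = -x/y · dx/dt = -26/√413 · 5 = -130√413/413 m/s
The top is descending at 130√413/413 ≈ 6.397 m/s.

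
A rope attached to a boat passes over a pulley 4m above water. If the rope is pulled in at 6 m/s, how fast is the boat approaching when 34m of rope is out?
34√285/95 ≈ 6.042 m/s

rope² = x² + 4²
x = √(34² - 4²) = 2√285
dx/dt = (rope/x) · d(rope)/dt = (34/(2√285)) · (-6) = -34√285/95 m/s
The boat approaches at 34√285/95 ≈ 6.042 m/s.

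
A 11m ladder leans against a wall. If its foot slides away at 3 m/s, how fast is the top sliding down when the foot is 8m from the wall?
8√57/19 ≈ 3.179 m/s

x² + y² = 11²
2x·dx/dt + 2y·dy/dt = 0
dy/dt = -x/y · dx/dt = -8/√57 · 3 = -8√57/19 m/s
The top is descending at 8√57/19 ≈ 3.179 m/s.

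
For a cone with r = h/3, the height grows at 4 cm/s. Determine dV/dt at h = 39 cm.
676π cm³/s

V = (1/3)π(h/3)²h = πh³/27
dV/dt = πh²/9 · 4
At h = 39: dV/dt = 676π cm³/s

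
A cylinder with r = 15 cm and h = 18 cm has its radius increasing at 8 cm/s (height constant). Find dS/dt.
768π cm²/s

S = 2πrh + 2πr² (lateral + bases)
dS/dt = (2πh + 4πr)·dr/dt = (2π·18 + 4π·15)·8
= 768π cm²/s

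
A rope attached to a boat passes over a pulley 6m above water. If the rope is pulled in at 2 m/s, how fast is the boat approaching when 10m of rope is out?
5/2 = 2.5 m/s

rope² = x² + 6²
x = √(10² - 6²) = 8
dx/dt = (rope/x) · d(rope)/dt = (10/8) · (-2) = -5/2 m/s
The boat approaches at 5/2 = 2.5 m/s.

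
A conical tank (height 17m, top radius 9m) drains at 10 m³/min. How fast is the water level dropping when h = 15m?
578/(3645π) ≈ 0.05048 m/min

r/h = 9/17, so r = (9/17)h
V = (1/3)πr²h = (1/3)π((9/17)h)²h = (27/289)πh³
dV/dh = (81/289)πh²
dh/dt = (dV/dt)/(dV/dh) = -10/((81/289)π·15²) = -578/(3645π) m/min
The level is dropping at 578/(3645π) ≈ 0.05048 m/min.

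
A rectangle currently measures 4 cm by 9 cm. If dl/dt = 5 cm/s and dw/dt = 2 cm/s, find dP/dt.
14 cm/s

P = 2(l + w)
dP/dt = 2(dl/dt + dw/dt) = 2(5 + 2) = 14 cm/s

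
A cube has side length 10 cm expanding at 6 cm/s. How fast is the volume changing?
1800 cm³/s

V = s³
dV/dt = 3s² · ds/dt = 3·10²·6 = 1800 cm³/s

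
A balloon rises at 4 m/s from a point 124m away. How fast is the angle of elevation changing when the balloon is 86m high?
0.021781 rad/s

tan(θ) = y/124
sec²(θ) · dθ/dt = (1/124) · dy/dt
dθ/dt = cos²(θ)/124 · 4 = 124/(124² + 86²) · 4
dθ/dt = 0.021781 rad/s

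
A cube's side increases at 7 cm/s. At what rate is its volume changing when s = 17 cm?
6069 cm³/s

V = s³
dV/dt = 3s² · ds/dt = 3·17²·7 = 6069 cm³/s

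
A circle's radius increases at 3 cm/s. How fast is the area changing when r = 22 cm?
132π cm²/s

A = πr²
dA/dt = 2πr · dr/dt = 2π(22)(3) = 132π cm²/s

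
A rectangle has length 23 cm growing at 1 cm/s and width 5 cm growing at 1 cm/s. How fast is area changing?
28 cm²/s

A = lw
dA/dt = w·dl/dt + l·dw/dt = 5·1 + 23·1 = 28 cm²/s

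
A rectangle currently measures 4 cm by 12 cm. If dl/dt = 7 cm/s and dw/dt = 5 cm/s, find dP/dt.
24 cm/s

P = 2(l + w)
dP/dt = 2(dl/dt + dw/dt) = 2(7 + 5) = 24 cm/s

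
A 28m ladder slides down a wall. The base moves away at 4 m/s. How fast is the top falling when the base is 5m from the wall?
20√759/759 ≈ 0.726 m/s

x² + y² = 28²
2x·dx/dt + 2y·dy/dt = 0
dy/dt = -x/y · dx/dt = -5/√759 · 4 = -20√759/759 m/s
The top is descending at 20√759/759 ≈ 0.726 m/s.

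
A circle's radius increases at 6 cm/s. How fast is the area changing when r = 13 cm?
156π cm²/s

A = πr²
dA/dt = 2πr · dr/dt = 2π(13)(6) = 156π cm²/s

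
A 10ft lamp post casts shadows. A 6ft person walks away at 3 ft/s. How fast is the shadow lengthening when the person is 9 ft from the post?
9/2 ft/s

By similar triangles: 10/(x+s) = 6/s
Solving: s = 6x/4
ds/dt = 6/4 · dx/dt = 3/2 · 3 = 9/2 ft/s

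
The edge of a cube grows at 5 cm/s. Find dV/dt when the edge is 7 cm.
735 cm³/s

V = s³
dV/dt = 3s² · ds/dt = 3·7²·5 = 735 cm³/s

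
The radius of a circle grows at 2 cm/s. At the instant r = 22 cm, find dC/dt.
4π cm/s

C = 2πr
dC/dt = 2π · dr/dt = 2π · 2 = 4π cm/s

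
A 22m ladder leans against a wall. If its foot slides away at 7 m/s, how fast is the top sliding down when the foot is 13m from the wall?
13√35/15 ≈ 5.127 m/s

x² + y² = 22²
2x·dx/dt + 2y·dy/dt = 0
dy/dt = -x/y · dx/dt = -13/(3√35) · 7 = -13√35/15 m/s
The top is descending at 13√35/15 ≈ 5.127 m/s.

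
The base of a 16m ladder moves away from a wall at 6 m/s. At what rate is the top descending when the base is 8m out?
2√3 ≈ 3.464 m/s

x² + y² = 16²
2x·dx/dt + 2y·dy/dt = 0
dy/dt = -x/y · dx/dt = -8/(8√3) · 6 = -2√3 m/s
The top is descending at 2√3 ≈ 3.464 m/s.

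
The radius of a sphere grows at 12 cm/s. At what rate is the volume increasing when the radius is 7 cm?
2352π cm³/s

V = (4/3)πr³
dV/dt = dV/dr · dr/dt = 4πr² · 12
At r = 7: dV/dt = 2352π cm³/s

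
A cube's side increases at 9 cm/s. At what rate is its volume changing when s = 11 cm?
3267 cm³/s

V = s³
dV/dt = 3s² · ds/dt = 3·11²·9 = 3267 cm³/s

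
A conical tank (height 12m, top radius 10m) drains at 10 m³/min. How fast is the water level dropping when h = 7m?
72/(245π) ≈ 0.09354 m/min

r/h = 10/12, so r = (5/6)h
V = (1/3)πr²h = (1/3)π((5/6)h)²h = (25/108)πh³
dV/dh = (25/36)πh²
dh/dt = (dV/dt)/(dV/dh) = -10/((25/36)π·7²) = -72/(245π) m/min
The level is dropping at 72/(245π) ≈ 0.09354 m/min.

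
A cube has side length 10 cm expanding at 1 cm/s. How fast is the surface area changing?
120 cm²/s

A = 6s²
dA/dt = 12s · ds/dt = 12·10·1 = 120 cm²/s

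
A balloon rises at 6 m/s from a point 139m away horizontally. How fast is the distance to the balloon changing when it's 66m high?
396√23677/23677 ≈ 2.574 m/s

z² = 139² + y²
z = √(139² + 66²) = √23677
dz/dt = y/z · dy/dt = 66/√23677 · 6 = 396√23677/23677 ≈ 2.574 m/s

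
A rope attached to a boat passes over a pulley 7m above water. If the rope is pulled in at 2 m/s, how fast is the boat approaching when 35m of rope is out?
5√6/6 ≈ 2.041 m/s

rope² = x² + 7²
x = √(35² - 7²) = 14√6
dx/dt = (rope/x) · d(rope)/dt = (35/(14√6)) · (-2) = -5√6/6 m/s
The boat approaches at 5√6/6 ≈ 2.041 m/s.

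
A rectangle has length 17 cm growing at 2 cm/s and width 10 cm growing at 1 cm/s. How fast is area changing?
37 cm²/s

A = lw
dA/dt = w·dl/dt + l·dw/dt = 10·2 + 17·1 = 37 cm²/s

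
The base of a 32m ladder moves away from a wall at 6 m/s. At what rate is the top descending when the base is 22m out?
22√15/15 ≈ 5.68 m/s

x² + y² = 32²
2x·dx/dt + 2y·dy/dt = 0
dy/dt = -x/y · dx/dt = -22/(6√15) · 6 = -22√15/15 m/s
The top is descending at 22√15/15 ≈ 5.68 m/s.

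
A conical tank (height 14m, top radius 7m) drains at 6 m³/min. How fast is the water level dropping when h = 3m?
8/(3π) ≈ 0.8488 m/min

r/h = 7/14, so r = (1/2)h
V = (1/3)πr²h = (1/3)π((1/2)h)²h = (1/12)πh³
dV/dh = (1/4)πh²
dh/dt = (dV/dt)/(dV/dh) = -6/((1/4)π·3²) = -8/(3π) m/min
The level is dropping at 8/(3π) ≈ 0.8488 m/min.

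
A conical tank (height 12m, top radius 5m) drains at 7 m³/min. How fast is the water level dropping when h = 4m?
63/(25π) ≈ 0.8021 m/min

r/h = 5/12, so r = (5/12)h
V = (1/3)πr²h = (1/3)π((5/12)h)²h = (25/432)πh³
dV/dh = (25/144)πh²
dh/dt = (dV/dt)/(dV/dh) = -7/((25/144)π·4²) = -63/(25π) m/min
The level is dropping at 63/(25π) ≈ 0.8021 m/min.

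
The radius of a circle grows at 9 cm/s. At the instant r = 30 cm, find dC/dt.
18π cm/s

C = 2πr
dC/dt = 2π · dr/dt = 2π · 9 = 18π cm/s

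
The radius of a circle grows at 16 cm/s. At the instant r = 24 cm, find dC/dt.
32π cm/s

C = 2πr
dC/dt = 2π · dr/dt = 2π · 16 = 32π cm/s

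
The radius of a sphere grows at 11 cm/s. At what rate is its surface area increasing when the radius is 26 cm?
2288π cm²/s

S = 4πr²
dS/dt = dS/dr · dr/dt = 8πr · 11
At r = 26: dS/dt = 2288π cm²/s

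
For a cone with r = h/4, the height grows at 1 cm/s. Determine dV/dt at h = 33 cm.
1089π/16 cm³/s

V = (1/3)π(h/4)²h = πh³/48
dV/dt = πh²/16 · 1
At h = 33: dV/dt = 1089π/16 cm³/s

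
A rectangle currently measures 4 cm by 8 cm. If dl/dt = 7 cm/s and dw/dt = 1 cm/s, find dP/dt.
16 cm/s

P = 2(l + w)
dP/dt = 2(dl/dt + dw/dt) = 2(7 + 1) = 16 cm/s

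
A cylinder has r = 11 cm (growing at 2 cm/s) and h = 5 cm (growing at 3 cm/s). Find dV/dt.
583π cm³/s

V = πr²h
dV/dt = 2πrh·dr/dt + πr²·dh/dt
= 2π(11)(5)(2) + π(11)²(3)
= 583π cm³/s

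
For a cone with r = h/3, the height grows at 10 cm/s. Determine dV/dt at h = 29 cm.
8410π/9 cm³/s

V = (1/3)π(h/3)²h = πh³/27
dV/dt = πh²/9 · 10
At h = 29: dV/dt = 8410π/9 cm³/s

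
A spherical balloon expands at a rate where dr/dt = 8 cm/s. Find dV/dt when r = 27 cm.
23328π cm³/s

V = (4/3)πr³
dV/dt = dV/dr · dr/dt = 4πr² · 8
At r = 27: dV/dt = 23328π cm³/s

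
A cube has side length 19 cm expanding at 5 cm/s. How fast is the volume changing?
5415 cm³/s

V = s³
dV/dt = 3s² · ds/dt = 3·19²·5 = 5415 cm³/s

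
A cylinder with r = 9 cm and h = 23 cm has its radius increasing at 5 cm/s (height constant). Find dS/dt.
410π cm²/s

S = 2πrh + 2πr² (lateral + bases)
dS/dt = (2πh + 4πr)·dr/dt = (2π·23 + 4π·9)·5
= 410π cm²/s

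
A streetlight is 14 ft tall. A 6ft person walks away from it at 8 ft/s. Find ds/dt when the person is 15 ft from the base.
6 ft/s

By similar triangles: 14/(x+s) = 6/s
Solving: s = 6x/8
ds/dt = 6/8 · dx/dt = 3/4 · 8 = 6 ft/s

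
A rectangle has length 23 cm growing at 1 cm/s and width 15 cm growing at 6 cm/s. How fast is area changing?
153 cm²/s

A = lw
dA/dt = w·dl/dt + l·dw/dt = 15·1 + 23·6 = 153 cm²/s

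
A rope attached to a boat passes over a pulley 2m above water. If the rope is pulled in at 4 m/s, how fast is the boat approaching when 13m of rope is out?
52√165/165 ≈ 4.048 m/s

rope² = x² + 2²
x = √(13² - 2²) = √165
dx/dt = (rope/x) · d(rope)/dt = (13/√165) · (-4) = -52√165/165 m/s
The boat approaches at 52√165/165 ≈ 4.048 m/s.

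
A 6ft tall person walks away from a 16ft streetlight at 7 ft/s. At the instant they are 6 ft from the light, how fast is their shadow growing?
21/5 ft/s

By similar triangles: 16/(x+s) = 6/s
Solving: s = 6x/10
ds/dt = 6/10 · dx/dt = 3/5 · 7 = 21/5 ft/s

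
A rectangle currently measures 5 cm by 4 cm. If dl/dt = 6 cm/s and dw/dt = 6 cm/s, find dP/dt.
24 cm/s

P = 2(l + w)
dP/dt = 2(dl/dt + dw/dt) = 2(6 + 6) = 24 cm/s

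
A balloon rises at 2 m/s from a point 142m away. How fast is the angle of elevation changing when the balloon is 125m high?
0.007935 rad/s

tan(θ) = y/142
sec²(θ) · dθ/dt = (1/142) · dy/dt
dθ/dt = cos²(θ)/142 · 2 = 142/(142² + 125²) · 2
dθ/dt = 0.007935 rad/s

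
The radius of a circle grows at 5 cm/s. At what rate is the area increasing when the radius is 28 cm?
280π cm²/s

A = πr²
dA/dt = 2πr · dr/dt = 2π(28)(5) = 280π cm²/s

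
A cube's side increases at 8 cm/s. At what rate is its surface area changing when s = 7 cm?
672 cm²/s

A = 6s²
dA/dt = 12s · ds/dt = 12·7·8 = 672 cm²/s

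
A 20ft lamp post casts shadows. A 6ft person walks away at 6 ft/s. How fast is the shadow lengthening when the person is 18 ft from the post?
18/7 ft/s

By similar triangles: 20/(x+s) = 6/s
Solving: s = 6x/14
ds/dt = 6/14 · dx/dt = 3/7 · 6 = 18/7 ft/s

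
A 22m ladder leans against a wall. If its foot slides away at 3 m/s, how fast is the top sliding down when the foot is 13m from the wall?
13√35/35 ≈ 2.197 m/s

x² + y² = 22²
2x·dx/dt + 2y·dy/dt = 0
dy/dt = -x/y · dx/dt = -13/(3√35) · 3 = -13√35/35 m/s
The top is descending at 13√35/35 ≈ 2.197 m/s.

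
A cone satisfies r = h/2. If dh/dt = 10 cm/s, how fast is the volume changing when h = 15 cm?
1125π/2 cm³/s

V = (1/3)π(h/2)²h = πh³/12
dV/dt = πh²/4 · 10
At h = 15: dV/dt = 1125π/2 cm³/s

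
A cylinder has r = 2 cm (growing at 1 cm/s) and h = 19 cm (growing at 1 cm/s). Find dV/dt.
80π cm³/s

V = πr²h
dV/dt = 2πrh·dr/dt + πr²·dh/dt
= 2π(2)(19)(1) + π(2)²(1)
= 80π cm³/s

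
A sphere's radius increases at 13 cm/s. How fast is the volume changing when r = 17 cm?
15028π cm³/s

V = (4/3)πr³
dV/dt = dV/dr · dr/dt = 4πr² · 13
At r = 17: dV/dt = 15028π cm³/s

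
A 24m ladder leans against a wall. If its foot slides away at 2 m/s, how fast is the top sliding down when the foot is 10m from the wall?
10√119/119 ≈ 0.9167 m/s

x² + y² = 24²
2x·dx/dt + 2y·dy/dt = 0
dy/dt = -x/y · dx/dt = -10/(2√119) · 2 = -10√119/119 m/s
The top is descending at 10√119/119 ≈ 0.9167 m/s.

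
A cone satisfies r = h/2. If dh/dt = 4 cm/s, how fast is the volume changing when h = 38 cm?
1444π cm³/s

V = (1/3)π(h/2)²h = πh³/12
dV/dt = πh²/4 · 4
At h = 38: dV/dt = 1444π cm³/s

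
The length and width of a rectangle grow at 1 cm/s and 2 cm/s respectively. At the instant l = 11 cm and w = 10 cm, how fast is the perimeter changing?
6 cm/s

P = 2(l + w)
dP/dt = 2(dl/dt + dw/dt) = 2(1 + 2) = 6 cm/s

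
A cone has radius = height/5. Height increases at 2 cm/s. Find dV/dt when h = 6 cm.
72π/25 cm³/s

V = (1/3)π(h/5)²h = πh³/75
dV/dt = πh²/25 · 2
At h = 6: dV/dt = 72π/25 cm³/s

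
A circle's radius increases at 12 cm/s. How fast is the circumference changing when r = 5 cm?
24π cm/s

C = 2πr
dC/dt = 2π · dr/dt = 2π · 12 = 24π cm/s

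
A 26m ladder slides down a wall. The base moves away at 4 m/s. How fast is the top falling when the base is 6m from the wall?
3√10/10 ≈ 0.9487 m/s

x² + y² = 26²
2x·dx/dt + 2y·dy/dt = 0
dy/dt = -x/y · dx/dt = -6/(8√10) · 4 = -3√10/10 m/s
The top is descending at 3√10/10 ≈ 0.9487 m/s.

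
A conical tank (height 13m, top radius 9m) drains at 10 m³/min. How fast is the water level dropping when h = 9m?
1690/(6561π) ≈ 0.08199 m/min

r/h = 9/13, so r = (9/13)h
V = (1/3)πr²h = (1/3)π((9/13)h)²h = (27/169)πh³
dV/dh = (81/169)πh²
dh/dt = (dV/dt)/(dV/dh) = -10/((81/169)π·9²) = -1690/(6561π) m/min
The level is dropping at 1690/(6561π) ≈ 0.08199 m/min.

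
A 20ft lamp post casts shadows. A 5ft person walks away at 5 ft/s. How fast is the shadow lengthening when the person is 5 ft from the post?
5/3 ft/s

By similar triangles: 20/(x+s) = 5/s
Solving: s = 5x/15
ds/dt = 5/15 · dx/dt = 1/3 · 5 = 5/3 ft/s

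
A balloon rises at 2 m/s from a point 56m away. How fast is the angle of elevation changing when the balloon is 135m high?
0.005243 rad/s

tan(θ) = y/56
sec²(θ) · dθ/dt = (1/56) · dy/dt
dθ/dt = cos²(θ)/56 · 2 = 56/(56² + 135²) · 2
dθ/dt = 0.005243 rad/s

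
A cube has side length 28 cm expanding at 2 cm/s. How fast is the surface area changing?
672 cm²/s

A = 6s²
dA/dt = 12s · ds/dt = 12·28·2 = 672 cm²/s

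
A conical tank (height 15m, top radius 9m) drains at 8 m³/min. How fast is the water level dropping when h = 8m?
25/(72π) ≈ 0.1105 m/min

r/h = 9/15, so r = (3/5)h
V = (1/3)πr²h = (1/3)π((3/5)h)²h = (3/25)πh³
dV/dh = (9/25)πh²
dh/dt = (dV/dt)/(dV/dh) = -8/((9/25)π·8²) = -25/(72π) m/min
The level is dropping at 25/(72π) ≈ 0.1105 m/min.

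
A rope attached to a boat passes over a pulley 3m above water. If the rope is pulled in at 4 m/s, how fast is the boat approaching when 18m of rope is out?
24√35/35 ≈ 4.057 m/s

rope² = x² + 3²
x = √(18² - 3²) = 3√35
dx/dt = (rope/x) · d(rope)/dt = (18/(3√35)) · (-4) = -24√35/35 m/s
The boat approaches at 24√35/35 ≈ 4.057 m/s.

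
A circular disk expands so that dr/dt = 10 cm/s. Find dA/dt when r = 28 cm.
560π cm²/s

A = πr²
dA/dt = 2πr · dr/dt = 2π(28)(10) = 560π cm²/s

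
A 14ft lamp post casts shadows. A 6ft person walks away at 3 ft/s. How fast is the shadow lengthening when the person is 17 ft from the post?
9/4 ft/s

By similar triangles: 14/(x+s) = 6/s
Solving: s = 6x/8
ds/dt = 6/8 · dx/dt = 3/4 · 3 = 9/4 ft/s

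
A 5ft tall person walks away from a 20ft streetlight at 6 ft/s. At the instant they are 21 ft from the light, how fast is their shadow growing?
2 ft/s

By similar triangles: 20/(x+s) = 5/s
Solving: s = 5x/15
ds/dt = 5/15 · dx/dt = 1/3 · 6 = 2 ft/s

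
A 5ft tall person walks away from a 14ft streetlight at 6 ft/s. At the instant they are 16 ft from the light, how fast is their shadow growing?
10/3 ft/s

By similar triangles: 14/(x+s) = 5/s
Solving: s = 5x/9
ds/dt = 5/9 · dx/dt = 5/9 · 6 = 10/3 ft/s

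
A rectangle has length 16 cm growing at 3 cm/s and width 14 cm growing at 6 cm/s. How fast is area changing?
138 cm²/s

A = lw
dA/dt = w·dl/dt + l·dw/dt = 14·3 + 16·6 = 138 cm²/s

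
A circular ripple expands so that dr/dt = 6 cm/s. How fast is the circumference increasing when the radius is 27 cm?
12π cm/s

C = 2πr
dC/dt = 2π · dr/dt = 2π · 6 = 12π cm/s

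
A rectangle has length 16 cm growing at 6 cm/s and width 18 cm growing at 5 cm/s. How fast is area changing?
188 cm²/s

A = lw
dA/dt = w·dl/dt + l·dw/dt = 18·6 + 16·5 = 188 cm²/s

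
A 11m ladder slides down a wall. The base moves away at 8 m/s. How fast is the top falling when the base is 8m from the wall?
64√57/57 ≈ 8.477 m/s

x² + y² = 11²
2x·dx/dt + 2y·dy/dt = 0
dy/dt = -x/y · dx/dt = -8/√57 · 8 = -64√57/57 m/s
The top is descending at 64√57/57 ≈ 8.477 m/s.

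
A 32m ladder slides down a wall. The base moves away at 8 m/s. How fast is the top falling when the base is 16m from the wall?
8√3/3 ≈ 4.619 m/s

x² + y² = 32²
2x·dx/dt + 2y·dy/dt = 0
dy/dt = -x/y · dx/dt = -16/(16√3) · 8 = -8√3/3 m/s
The top is descending at 8√3/3 ≈ 4.619 m/s.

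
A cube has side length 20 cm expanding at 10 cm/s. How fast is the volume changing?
12000 cm³/s

V = s³
dV/dt = 3s² · ds/dt = 3·20²·10 = 12000 cm³/s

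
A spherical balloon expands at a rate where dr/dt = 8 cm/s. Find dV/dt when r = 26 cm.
21632π cm³/s

V = (4/3)πr³
dV/dt = dV/dr · dr/dt = 4πr² · 8
At r = 26: dV/dt = 21632π cm³/s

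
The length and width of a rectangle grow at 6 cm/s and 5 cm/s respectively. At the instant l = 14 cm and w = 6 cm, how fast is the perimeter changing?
22 cm/s

P = 2(l + w)
dP/dt = 2(dl/dt + dw/dt) = 2(6 + 5) = 22 cm/s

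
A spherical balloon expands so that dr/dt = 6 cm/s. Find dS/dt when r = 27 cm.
1296π cm²/s

S = 4πr²
dS/dt = dS/dr · dr/dt = 8πr · 6
At r = 27: dS/dt = 1296π cm²/s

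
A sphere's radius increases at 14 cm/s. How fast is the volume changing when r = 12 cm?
8064π cm³/s

V = (4/3)πr³
dV/dt = dV/dr · dr/dt = 4πr² · 14
At r = 12: dV/dt = 8064π cm³/s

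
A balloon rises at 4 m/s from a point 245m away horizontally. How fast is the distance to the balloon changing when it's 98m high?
8√29/29 ≈ 1.486 m/s

z² = 245² + y²
z = √(245² + 98²) = 49√29
dz/dt = y/z · dy/dt = 98/(49√29) · 4 = 8√29/29 ≈ 1.486 m/s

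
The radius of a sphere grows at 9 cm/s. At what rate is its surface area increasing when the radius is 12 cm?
864π cm²/s

S = 4πr²
dS/dt = dS/dr · dr/dt = 8πr · 9
At r = 12: dS/dt = 864π cm²/s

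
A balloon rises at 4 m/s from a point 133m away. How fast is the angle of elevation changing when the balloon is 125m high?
0.015969 rad/s

tan(θ) = y/133
sec²(θ) · dθ/dt = (1/133) · dy/dt
dθ/dt = cos²(θ)/133 · 4 = 133/(133² + 125²) · 4
dθ/dt = 0.015969 rad/s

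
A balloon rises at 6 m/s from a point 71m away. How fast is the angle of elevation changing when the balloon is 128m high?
0.019883 rad/s

tan(θ) = y/71
sec²(θ) · dθ/dt = (1/71) · dy/dt
dθ/dt = cos²(θ)/71 · 6 = 71/(71² + 128²) · 6
dθ/dt = 0.019883 rad/s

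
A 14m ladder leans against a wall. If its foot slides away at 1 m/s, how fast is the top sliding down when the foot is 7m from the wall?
√3/3 ≈ 0.5774 m/s

x² + y² = 14²
2x·dx/dt + 2y·dy/dt = 0
dy/dt = -x/y · dx/dt = -7/(7√3) · 1 = -√3/3 m/s
The top is descending at √3/3 ≈ 0.5774 m/s.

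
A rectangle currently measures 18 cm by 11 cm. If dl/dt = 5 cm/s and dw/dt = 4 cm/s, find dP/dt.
18 cm/s

P = 2(l + w)
dP/dt = 2(dl/dt + dw/dt) = 2(5 + 4) = 18 cm/s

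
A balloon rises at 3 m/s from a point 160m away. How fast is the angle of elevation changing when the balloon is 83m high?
0.014774 rad/s

tan(θ) = y/160
sec²(θ) · dθ/dt = (1/160) · dy/dt
dθ/dt = cos²(θ)/160 · 3 = 160/(160² + 83²) · 3
dθ/dt = 0.014774 rad/s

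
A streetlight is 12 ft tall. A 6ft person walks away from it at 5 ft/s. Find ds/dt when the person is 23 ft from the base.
5 ft/s

By similar triangles: 12/(x+s) = 6/s
Solving: s = 6x/6
ds/dt = 6/6 · dx/dt = 1 · 5 = 5 ft/s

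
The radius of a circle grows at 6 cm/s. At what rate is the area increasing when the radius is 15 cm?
180π cm²/s

A = πr²
dA/dt = 2πr · dr/dt = 2π(15)(6) = 180π cm²/s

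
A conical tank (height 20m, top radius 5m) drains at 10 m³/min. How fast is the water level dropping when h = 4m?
10/π ≈ 3.183 m/min

r/h = 5/20, so r = (1/4)h
V = (1/3)πr²h = (1/3)π((1/4)h)²h = (1/48)πh³
dV/dh = (1/16)πh²
dh/dt = (dV/dt)/(dV/dh) = -10/((1/16)π·4²) = -10/π m/min
The level is dropping at 10/π ≈ 3.183 m/min.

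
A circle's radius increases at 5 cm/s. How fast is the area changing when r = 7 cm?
70π cm²/s

A = πr²
dA/dt = 2πr · dr/dt = 2π(7)(5) = 70π cm²/s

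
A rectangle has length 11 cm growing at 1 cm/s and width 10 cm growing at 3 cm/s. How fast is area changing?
43 cm²/s

A = lw
dA/dt = w·dl/dt + l·dw/dt = 10·1 + 11·3 = 43 cm²/s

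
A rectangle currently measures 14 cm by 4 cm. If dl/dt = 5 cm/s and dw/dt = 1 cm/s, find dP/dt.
12 cm/s

P = 2(l + w)
dP/dt = 2(dl/dt + dw/dt) = 2(5 + 1) = 12 cm/s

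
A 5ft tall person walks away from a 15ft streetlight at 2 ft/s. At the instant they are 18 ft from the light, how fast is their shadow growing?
1 ft/s

By similar triangles: 15/(x+s) = 5/s
Solving: s = 5x/10
ds/dt = 5/10 · dx/dt = 1/2 · 2 = 1 ft/s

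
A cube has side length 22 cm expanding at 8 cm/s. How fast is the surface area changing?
2112 cm²/s

A = 6s²
dA/dt = 12s · ds/dt = 12·22·8 = 2112 cm²/s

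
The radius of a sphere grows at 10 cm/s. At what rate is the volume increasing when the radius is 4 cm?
640π cm³/s

V = (4/3)πr³
dV/dt = dV/dr · dr/dt = 4πr² · 10
At r = 4: dV/dt = 640π cm³/s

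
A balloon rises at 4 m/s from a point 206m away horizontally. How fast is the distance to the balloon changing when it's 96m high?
192√12913/12913 ≈ 1.69 m/s

z² = 206² + y²
z = √(206² + 96²) = 2√12913
dz/dt = y/z · dy/dt = 96/(2√12913) · 4 = 192√12913/12913 ≈ 1.69 m/s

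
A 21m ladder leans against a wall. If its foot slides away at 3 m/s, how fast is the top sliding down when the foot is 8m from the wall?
24√377/377 ≈ 1.236 m/s

x² + y² = 21²
2x·dx/dt + 2y·dy/dt = 0
dy/dt = -x/y · dx/dt = -8/√377 · 3 = -24√377/377 m/s
The top is descending at 24√377/377 ≈ 1.236 m/s.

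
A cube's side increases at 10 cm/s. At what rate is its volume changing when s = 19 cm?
10830 cm³/s

V = s³
dV/dt = 3s² · ds/dt = 3·19²·10 = 10830 cm³/s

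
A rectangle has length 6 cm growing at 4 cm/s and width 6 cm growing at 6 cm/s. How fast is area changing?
60 cm²/s

A = lw
dA/dt = w·dl/dt + l·dw/dt = 6·4 + 6·6 = 60 cm²/s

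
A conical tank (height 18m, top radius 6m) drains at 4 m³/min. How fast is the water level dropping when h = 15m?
4/(25π) ≈ 0.05093 m/min

r/h = 6/18, so r = (1/3)h
V = (1/3)πr²h = (1/3)π((1/3)h)²h = (1/27)πh³
dV/dh = (1/9)πh²
dh/dt = (dV/dt)/(dV/dh) = -4/((1/9)π·15²) = -4/(25π) m/min
The level is dropping at 4/(25π) ≈ 0.05093 m/min.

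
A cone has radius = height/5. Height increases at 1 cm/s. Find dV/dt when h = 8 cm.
64π/25 cm³/s

V = (1/3)π(h/5)²h = πh³/75
dV/dt = πh²/25 · 1
At h = 8: dV/dt = 64π/25 cm³/s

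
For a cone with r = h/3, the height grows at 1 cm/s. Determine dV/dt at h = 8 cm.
64π/9 cm³/s

V = (1/3)π(h/3)²h = πh³/27
dV/dt = πh²/9 · 1
At h = 8: dV/dt = 64π/9 cm³/s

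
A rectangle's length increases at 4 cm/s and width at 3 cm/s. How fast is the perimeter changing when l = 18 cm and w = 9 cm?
14 cm/s

P = 2(l + w)
dP/dt = 2(dl/dt + dw/dt) = 2(4 + 3) = 14 cm/s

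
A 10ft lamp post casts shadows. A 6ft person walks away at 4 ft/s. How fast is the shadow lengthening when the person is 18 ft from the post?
6 ft/s

By similar triangles: 10/(x+s) = 6/s
Solving: s = 6x/4
ds/dt = 6/4 · dx/dt = 3/2 · 4 = 6 ft/s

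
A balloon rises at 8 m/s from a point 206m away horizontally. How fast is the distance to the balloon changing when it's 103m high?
8√5/5 ≈ 3.578 m/s

z² = 206² + y²
z = √(206² + 103²) = 103√5
dz/dt = y/z · dy/dt = 103/(103√5) · 8 = 8√5/5 ≈ 3.578 m/s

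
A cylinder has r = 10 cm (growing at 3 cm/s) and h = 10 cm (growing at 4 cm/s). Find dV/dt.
1000π cm³/s

V = πr²h
dV/dt = 2πrh·dr/dt + πr²·dh/dt
= 2π(10)(10)(3) + π(10)²(4)
= 1000π cm³/s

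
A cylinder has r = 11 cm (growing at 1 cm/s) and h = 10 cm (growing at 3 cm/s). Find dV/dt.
583π cm³/s

V = πr²h
dV/dt = 2πrh·dr/dt + πr²·dh/dt
= 2π(11)(10)(1) + π(11)²(3)
= 583π cm³/s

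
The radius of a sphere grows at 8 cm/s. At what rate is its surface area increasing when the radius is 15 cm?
960π cm²/s

S = 4πr²
dS/dt = dS/dr · dr/dt = 8πr · 8
At r = 15: dS/dt = 960π cm²/s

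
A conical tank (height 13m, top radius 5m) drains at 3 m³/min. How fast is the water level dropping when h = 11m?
507/(3025π) ≈ 0.05335 m/min

r/h = 5/13, so r = (5/13)h
V = (1/3)πr²h = (1/3)π((5/13)h)²h = (25/507)πh³
dV/dh = (25/169)πh²
dh/dt = (dV/dt)/(dV/dh) = -3/((25/169)π·11²) = -507/(3025π) m/min
The level is dropping at 507/(3025π) ≈ 0.05335 m/min.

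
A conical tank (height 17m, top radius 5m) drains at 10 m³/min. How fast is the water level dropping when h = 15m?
578/(1125π) ≈ 0.1635 m/min

r/h = 5/17, so r = (5/17)h
V = (1/3)πr²h = (1/3)π((5/17)h)²h = (25/867)πh³
dV/dh = (25/289)πh²
dh/dt = (dV/dt)/(dV/dh) = -10/((25/289)π·15²) = -578/(1125π) m/min
The level is dropping at 578/(1125π) ≈ 0.1635 m/min.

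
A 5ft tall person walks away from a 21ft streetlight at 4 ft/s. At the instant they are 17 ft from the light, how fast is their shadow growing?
5/4 ft/s

By similar triangles: 21/(x+s) = 5/s
Solving: s = 5x/16
ds/dt = 5/16 · dx/dt = 5/16 · 4 = 5/4 ft/s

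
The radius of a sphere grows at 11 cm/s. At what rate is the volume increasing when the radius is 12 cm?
6336π cm³/s

V = (4/3)πr³
dV/dt = dV/dr · dr/dt = 4πr² · 11
At r = 12: dV/dt = 6336π cm³/s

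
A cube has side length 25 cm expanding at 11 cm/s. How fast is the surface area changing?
3300 cm²/s

A = 6s²
dA/dt = 12s · ds/dt = 12·25·11 = 3300 cm²/s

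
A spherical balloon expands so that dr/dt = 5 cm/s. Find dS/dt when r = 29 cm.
1160π cm²/s

S = 4πr²
dS/dt = dS/dr · dr/dt = 8πr · 5
At r = 29: dS/dt = 1160π cm²/s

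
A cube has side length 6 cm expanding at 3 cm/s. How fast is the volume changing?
324 cm³/s

V = s³
dV/dt = 3s² · ds/dt = 3·6²·3 = 324 cm³/s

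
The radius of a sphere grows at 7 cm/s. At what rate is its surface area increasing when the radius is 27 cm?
1512π cm²/s

S = 4πr²
dS/dt = dS/dr · dr/dt = 8πr · 7
At r = 27: dS/dt = 1512π cm²/s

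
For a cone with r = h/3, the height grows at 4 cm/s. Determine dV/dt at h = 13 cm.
676π/9 cm³/s

V = (1/3)π(h/3)²h = πh³/27
dV/dt = πh²/9 · 4
At h = 13: dV/dt = 676π/9 cm³/s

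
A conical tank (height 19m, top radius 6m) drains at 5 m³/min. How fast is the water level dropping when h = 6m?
1805/(1296π) ≈ 0.4433 m/min

r/h = 6/19, so r = (6/19)h
V = (1/3)πr²h = (1/3)π((6/19)h)²h = (12/361)πh³
dV/dh = (36/361)πh²
dh/dt = (dV/dt)/(dV/dh) = -5/((36/361)π·6²) = -1805/(1296π) m/min
The level is dropping at 1805/(1296π) ≈ 0.4433 m/min.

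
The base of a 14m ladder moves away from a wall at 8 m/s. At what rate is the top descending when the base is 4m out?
16√5/15 ≈ 2.385 m/s

x² + y² = 14²
2x·dx/dt + 2y·dy/dt = 0
dy/dt = -x/y · dx/dt = -4/(6√5) · 8 = -16√5/15 m/s
The top is descending at 16√5/15 ≈ 2.385 m/s.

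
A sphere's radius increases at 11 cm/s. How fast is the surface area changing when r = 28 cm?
2464π cm²/s

S = 4πr²
dS/dt = dS/dr · dr/dt = 8πr · 11
At r = 28: dS/dt = 2464π cm²/s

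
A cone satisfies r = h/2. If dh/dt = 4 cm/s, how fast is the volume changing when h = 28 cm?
784π cm³/s

V = (1/3)π(h/2)²h = πh³/12
dV/dt = πh²/4 · 4
At h = 28: dV/dt = 784π cm³/s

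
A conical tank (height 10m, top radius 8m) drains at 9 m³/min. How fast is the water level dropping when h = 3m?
25/(16π) ≈ 0.4974 m/min

r/h = 8/10, so r = (4/5)h
V = (1/3)πr²h = (1/3)π((4/5)h)²h = (16/75)πh³
dV/dh = (16/25)πh²
dh/dt = (dV/dt)/(dV/dh) = -9/((16/25)π·3²) = -25/(16π) m/min
The level is dropping at 25/(16π) ≈ 0.4974 m/min.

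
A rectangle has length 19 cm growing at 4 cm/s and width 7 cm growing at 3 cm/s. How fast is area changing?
85 cm²/s

A = lw
dA/dt = w·dl/dt + l·dw/dt = 7·4 + 19·3 = 85 cm²/s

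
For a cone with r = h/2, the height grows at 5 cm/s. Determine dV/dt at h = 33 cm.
5445π/4 cm³/s

V = (1/3)π(h/2)²h = πh³/12
dV/dt = πh²/4 · 5
At h = 33: dV/dt = 5445π/4 cm³/s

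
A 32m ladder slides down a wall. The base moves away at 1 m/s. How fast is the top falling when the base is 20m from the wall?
5√39/39 ≈ 0.8006 m/s

x² + y² = 32²
2x·dx/dt + 2y·dy/dt = 0
dy/dt = -x/y · dx/dt = -20/(4√39) · 1 = -5√39/39 m/s
The top is descending at 5√39/39 ≈ 0.8006 m/s.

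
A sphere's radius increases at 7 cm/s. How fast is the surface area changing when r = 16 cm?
896π cm²/s

S = 4πr²
dS/dt = dS/dr · dr/dt = 8πr · 7
At r = 16: dS/dt = 896π cm²/s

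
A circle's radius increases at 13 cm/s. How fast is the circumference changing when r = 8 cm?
26π cm/s

C = 2πr
dC/dt = 2π · dr/dt = 2π · 13 = 26π cm/s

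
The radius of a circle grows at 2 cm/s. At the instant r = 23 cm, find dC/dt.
4π cm/s

C = 2πr
dC/dt = 2π · dr/dt = 2π · 2 = 4π cm/s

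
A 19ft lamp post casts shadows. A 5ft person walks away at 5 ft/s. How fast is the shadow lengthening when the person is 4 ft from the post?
25/14 ft/s

By similar triangles: 19/(x+s) = 5/s
Solving: s = 5x/14
ds/dt = 5/14 · dx/dt = 5/14 · 5 = 25/14 ft/s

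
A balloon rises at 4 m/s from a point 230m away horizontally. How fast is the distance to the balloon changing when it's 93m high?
372√61549/61549 ≈ 1.499 m/s

z² = 230² + y²
z = √(230² + 93²) = √61549
dz/dt = y/z · dy/dt = 93/√61549 · 4 = 372√61549/61549 ≈ 1.499 m/s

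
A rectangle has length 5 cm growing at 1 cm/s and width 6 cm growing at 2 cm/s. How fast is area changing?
16 cm²/s

A = lw
dA/dt = w·dl/dt + l·dw/dt = 6·1 + 5·2 = 16 cm²/s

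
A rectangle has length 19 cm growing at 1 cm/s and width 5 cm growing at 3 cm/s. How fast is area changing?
62 cm²/s

A = lw
dA/dt = w·dl/dt + l·dw/dt = 5·1 + 19·3 = 62 cm²/s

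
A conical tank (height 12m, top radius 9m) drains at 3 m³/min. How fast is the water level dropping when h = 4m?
1/(3π) ≈ 0.1061 m/min

r/h = 9/12, so r = (3/4)h
V = (1/3)πr²h = (1/3)π((3/4)h)²h = (3/16)πh³
dV/dh = (9/16)πh²
dh/dt = (dV/dt)/(dV/dh) = -3/((9/16)π·4²) = -1/(3π) m/min
The level is dropping at 1/(3π) ≈ 0.1061 m/min.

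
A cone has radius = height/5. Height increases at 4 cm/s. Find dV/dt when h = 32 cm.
4096π/25 cm³/s

V = (1/3)π(h/5)²h = πh³/75
dV/dt = πh²/25 · 4
At h = 32: dV/dt = 4096π/25 cm³/s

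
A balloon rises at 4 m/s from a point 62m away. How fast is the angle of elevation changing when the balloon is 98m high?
0.018441 rad/s

tan(θ) = y/62
sec²(θ) · dθ/dt = (1/62) · dy/dt
dθ/dt = cos²(θ)/62 · 4 = 62/(62² + 98²) · 4
dθ/dt = 0.018441 rad/s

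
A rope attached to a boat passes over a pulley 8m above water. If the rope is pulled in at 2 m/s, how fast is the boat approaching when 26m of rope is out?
26√17/51 ≈ 2.102 m/s

rope² = x² + 8²
x = √(26² - 8²) = 6√17
dx/dt = (rope/x) · d(rope)/dt = (26/(6√17)) · (-2) = -26√17/51 m/s
The boat approaches at 26√17/51 ≈ 2.102 m/s.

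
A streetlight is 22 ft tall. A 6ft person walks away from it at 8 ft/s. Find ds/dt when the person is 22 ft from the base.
3 ft/s

By similar triangles: 22/(x+s) = 6/s
Solving: s = 6x/16
ds/dt = 6/16 · dx/dt = 3/8 · 8 = 3 ft/s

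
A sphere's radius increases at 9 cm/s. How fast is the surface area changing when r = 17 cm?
1224π cm²/s

S = 4πr²
dS/dt = dS/dr · dr/dt = 8πr · 9
At r = 17: dS/dt = 1224π cm²/s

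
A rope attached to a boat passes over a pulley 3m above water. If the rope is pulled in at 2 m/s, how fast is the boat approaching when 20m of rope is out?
40√391/391 ≈ 2.023 m/s

rope² = x² + 3²
x = √(20² - 3²) = √391
dx/dt = (rope/x) · d(rope)/dt = (20/√391) · (-2) = -40√391/391 m/s
The boat approaches at 40√391/391 ≈ 2.023 m/s.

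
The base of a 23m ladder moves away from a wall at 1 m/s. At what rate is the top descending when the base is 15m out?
15√19/76 ≈ 0.8603 m/s

x² + y² = 23²
2x·dx/dt + 2y·dy/dt = 0
dy/dt = -x/y · dx/dt = -15/(4√19) · 1 = -15√19/76 m/s
The top is descending at 15√19/76 ≈ 0.8603 m/s.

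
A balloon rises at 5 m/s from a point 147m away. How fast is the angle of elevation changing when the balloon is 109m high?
0.021947 rad/s

tan(θ) = y/147
sec²(θ) · dθ/dt = (1/147) · dy/dt
dθ/dt = cos²(θ)/147 · 5 = 147/(147² + 109²) · 5
dθ/dt = 0.021947 rad/s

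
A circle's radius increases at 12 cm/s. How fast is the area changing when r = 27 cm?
648π cm²/s

A = πr²
dA/dt = 2πr · dr/dt = 2π(27)(12) = 648π cm²/s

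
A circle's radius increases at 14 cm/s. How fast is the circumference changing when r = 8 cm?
28π cm/s

C = 2πr
dC/dt = 2π · dr/dt = 2π · 14 = 28π cm/s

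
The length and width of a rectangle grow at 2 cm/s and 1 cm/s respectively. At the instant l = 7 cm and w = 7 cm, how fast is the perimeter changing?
6 cm/s

P = 2(l + w)
dP/dt = 2(dl/dt + dw/dt) = 2(2 + 1) = 6 cm/s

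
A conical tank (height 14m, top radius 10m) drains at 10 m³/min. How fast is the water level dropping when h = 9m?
98/(405π) ≈ 0.07702 m/min

r/h = 10/14, so r = (5/7)h
V = (1/3)πr²h = (1/3)π((5/7)h)²h = (25/147)πh³
dV/dh = (25/49)πh²
dh/dt = (dV/dt)/(dV/dh) = -10/((25/49)π·9²) = -98/(405π) m/min
The level is dropping at 98/(405π) ≈ 0.07702 m/min.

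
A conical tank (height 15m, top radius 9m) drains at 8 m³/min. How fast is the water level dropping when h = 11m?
200/(1089π) ≈ 0.05846 m/min

r/h = 9/15, so r = (3/5)h
V = (1/3)πr²h = (1/3)π((3/5)h)²h = (3/25)πh³
dV/dh = (9/25)πh²
dh/dt = (dV/dt)/(dV/dh) = -8/((9/25)π·11²) = -200/(1089π) m/min
The level is dropping at 200/(1089π) ≈ 0.05846 m/min.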